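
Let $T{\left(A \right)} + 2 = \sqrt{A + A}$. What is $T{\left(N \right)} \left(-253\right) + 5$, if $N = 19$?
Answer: $511 - 253 \sqrt{38} \approx -1048.6$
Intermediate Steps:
$T{\left(A \right)} = -2 + \sqrt{2} \sqrt{A}$ ($T{\left(A \right)} = -2 + \sqrt{A + A} = -2 + \sqrt{2 A} = -2 + \sqrt{2} \sqrt{A}$)
$T{\left(N \right)} \left(-253\right) + 5 = \left(-2 + \sqrt{2} \sqrt{19}\right) \left(-253\right) + 5 = \left(-2 + \sqrt{38}\right) \left(-253\right) + 5 = \left(506 - 253 \sqrt{38}\right) + 5 = 511 - 253 \sqrt{38}$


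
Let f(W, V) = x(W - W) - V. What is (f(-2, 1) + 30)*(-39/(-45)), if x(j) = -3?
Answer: 338/15 ≈ 22.533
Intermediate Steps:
f(W, V) = -3 - V
(f(-2, 1) + 30)*(-39/(-45)) = ((-3 - 1*1) + 30)*(-39/(-45)) = ((-3 - 1) + 30)*(-39*(-1/45)) = (-4 + 30)*(13/15) = 26*(13/15) = 338/15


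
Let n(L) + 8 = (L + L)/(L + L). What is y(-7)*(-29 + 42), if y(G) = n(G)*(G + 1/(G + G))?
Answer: 1287/2 ≈ 643.50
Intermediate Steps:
n(L) = -7 (n(L) = -8 + (L + L)/(L + L) = -8 + (2*L)/((2*L)) = -8 + (2*L)*(1/(2*L)) = -8 + 1 = -7)
y(G) = -7*G - 7/(2*G) (y(G) = -7*(G + 1/(G + G)) = -7*(G + 1/(2*G)) = -7*G - 7/(2*G))
y(-7)*(-29 + 42) = (-7*(-7) - 7/2/(-7))*(-29 + 42) = (49 - 7/2*(-⅐))*13 = (49 + ½)*13 = (99/2)*13 = 1287/2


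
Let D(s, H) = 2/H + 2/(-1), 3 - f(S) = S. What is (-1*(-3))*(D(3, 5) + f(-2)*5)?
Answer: 351/5 ≈ 70.200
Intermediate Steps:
f(S) = 3 - S
D(s, H) = -2 + 2/H (D(s, H) = 2/H + 2*(-1) = 2/H - 2 = -2 + 2/H)
(-1*(-3))*(D(3, 5) + f(-2)*5) = (-1*(-3))*((-2 + 2/5) + (3 - 1*(-2))*5) = 3*((-2 + 2*(⅕)) + (3 + 2)*5) = 3*((-2 + ⅖) + 5*5) = 3*(-8/5 + 25) = 3*(117/5) = 351/5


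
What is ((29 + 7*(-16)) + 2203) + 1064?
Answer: 3184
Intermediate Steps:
((29 + 7*(-16)) + 2203) + 1064 = ((29 - 112) + 2203) + 1064 = (-83 + 2203) + 1064 = 2120 + 1064 = 3184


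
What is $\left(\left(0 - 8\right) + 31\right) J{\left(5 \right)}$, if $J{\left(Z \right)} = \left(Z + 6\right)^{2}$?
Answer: $2783$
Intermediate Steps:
$J{\left(Z \right)} = \left(6 + Z\right)^{2}$
$\left(\left(0 - 8\right) + 31\right) J{\left(5 \right)} = \left(\left(0 - 8\right) + 31\right) \left(6 + 5\right)^{2} = \left(\left(0 - 8\right) + 31\right) 11^{2} = \left(-8 + 31\right) 121 = 23 \cdot 121 = 2783$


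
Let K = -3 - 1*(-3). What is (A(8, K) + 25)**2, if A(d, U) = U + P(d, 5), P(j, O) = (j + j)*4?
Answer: 7921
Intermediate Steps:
P(j, O) = 8*j (P(j, O) = (2*j)*4 = 8*j)
K = 0 (K = -3 + 3 = 0)
A(d, U) = U + 8*d
(A(8, K) + 25)**2 = ((0 + 8*8) + 25)**2 = ((0 + 64) + 25)**2 = (64 + 25)**2 = 89**2 = 7921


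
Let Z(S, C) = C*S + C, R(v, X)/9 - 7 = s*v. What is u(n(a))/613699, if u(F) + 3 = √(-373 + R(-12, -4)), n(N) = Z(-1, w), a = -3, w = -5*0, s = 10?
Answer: -3/613699 + I*√1390/613699 ≈ -4.8884e-6 + 6.0751e-5*I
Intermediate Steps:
w = 0
R(v, X) = 63 + 90*v (R(v, X) = 63 + 9*(10*v) = 63 + 90*v)
Z(S, C) = C + C*S
n(N) = 0 (n(N) = 0*(1 - 1) = 0*0 = 0)
u(F) = -3 + I*√1390 (u(F) = -3 + √(-373 + (63 + 90*(-12))) = -3 + √(-373 + (63 - 1080)) = -3 + √(-373 - 1017) = -3 + √(-1390) = -3 + I*√1390)
u(n(a))/613699 = (-3 + I*√1390)/613699 = (-3 + I*√1390)*(1/613699) = -3/613699 + I*√1390/613699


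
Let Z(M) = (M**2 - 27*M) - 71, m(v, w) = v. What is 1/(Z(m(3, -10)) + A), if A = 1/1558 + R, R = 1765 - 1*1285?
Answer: 1558/525047 ≈ 0.0029674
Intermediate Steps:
R = 480 (R = 1765 - 1285 = 480)
Z(M) = -71 + M**2 - 27*M
A = 747841/1558 (A = 1/1558 + 480 = 747841/1558 ≈ 480.00)
1/(Z(m(3, -10)) + A) = 1/((-71 + 3**2 - 27*3) + 747841/1558) = 1/((-71 + 9 - 81) + 747841/1558) = 1/(-143 + 747841/1558) = 1/(525047/1558) = 1558/525047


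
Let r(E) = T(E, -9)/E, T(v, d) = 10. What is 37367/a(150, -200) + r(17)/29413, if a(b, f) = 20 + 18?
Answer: 18684285087/19000798 ≈ 983.34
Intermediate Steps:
a(b, f) = 38
r(E) = 10/E
37367/a(150, -200) + r(17)/29413 = 37367/38 + (10/17)/29413 = 37367*(1/38) + (10*(1/17))*(1/29413) = 37367/38 + (10/17)*(1/29413) = 37367/38 + 10/500021 = 18684285087/19000798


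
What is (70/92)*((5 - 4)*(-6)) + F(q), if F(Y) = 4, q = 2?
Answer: -13/23 ≈ -0.56522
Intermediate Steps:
(70/92)*((5 - 4)*(-6)) + F(q) = (70/92)*((5 - 4)*(-6)) + 4 = (70*(1/92))*(1*(-6)) + 4 = (35/46)*(-6) + 4 = -105/23 + 4 = -13/23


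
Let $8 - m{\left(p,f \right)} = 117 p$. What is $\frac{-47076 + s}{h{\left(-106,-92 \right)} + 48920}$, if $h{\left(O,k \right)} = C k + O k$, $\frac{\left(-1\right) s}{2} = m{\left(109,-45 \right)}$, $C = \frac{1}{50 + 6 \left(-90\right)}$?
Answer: $- \frac{2644285}{7187343} \approx -0.36791$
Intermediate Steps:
$C = - \frac{1}{490}$ ($C = \frac{1}{50 - 540} = \frac{1}{-490} = - \frac{1}{490} \approx -0.0020408$)
$m{\left(p,f \right)} = 8 - 117 p$
$s = 25490$ ($s = - 2 \left(8 - 12753\right) = \left(-2\right) \left(-12745\right) = 25490$)
$h{\left(O,k \right)} = - \frac{k}{490} + O k$
$\frac{-47076 + s}{h{\left(-106,-92 \right)} + 48920} = \frac{-47076 + 25490}{- 92 \left(- \frac{1}{490} - 106\right) + 48920} = - \frac{21586}{\left(-92\right) \left(- \frac{51941}{490}\right) + 48920} = - \frac{21586}{\frac{2389286}{245} + 48920} = - \frac{21586}{\frac{14374686}{245}} = \left(-21586\right) \frac{245}{14374686} = - \frac{2644285}{7187343}$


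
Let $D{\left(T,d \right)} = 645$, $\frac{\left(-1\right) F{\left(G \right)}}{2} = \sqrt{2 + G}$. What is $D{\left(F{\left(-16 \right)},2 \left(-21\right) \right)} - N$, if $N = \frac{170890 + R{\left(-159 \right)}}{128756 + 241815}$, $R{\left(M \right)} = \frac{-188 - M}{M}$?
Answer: $\frac{37976737366}{58920789} \approx 644.54$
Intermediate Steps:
$R{\left(M \right)} = \frac{-188 - M}{M}$
$F{\left(G \right)} = - 2 \sqrt{2 + G}$
$N = \frac{27171539}{58920789}$ ($N = \frac{170890 + \frac{-188 - -159}{-159}}{128756 + 241815} = \frac{170890 - \frac{-188 + 159}{159}}{370571} = \left(170890 - - \frac{29}{159}\right) \frac{1}{370571} = \left(170890 + \frac{29}{159}\right) \frac{1}{370571} = \frac{27171539}{159} \cdot \frac{1}{370571} = \frac{27171539}{58920789} \approx 0.46115$)
$D{\left(F{\left(-16 \right)},2 \left(-21\right) \right)} - N = 645 - \frac{27171539}{58920789} = \frac{37976737366}{58920789}$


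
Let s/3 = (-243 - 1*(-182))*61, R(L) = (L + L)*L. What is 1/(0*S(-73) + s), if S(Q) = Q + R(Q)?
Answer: -1/11163 ≈ -8.9582e-5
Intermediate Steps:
R(L) = 2*L**2 (R(L) = (2*L)*L = 2*L**2)
S(Q) = Q + 2*Q**2
s = -11163 (s = 3*((-243 - 1*(-182))*61) = 3*((-243 + 182)*61) = 3*(-61*61) = 3*(-3721) = -11163)
1/(0*S(-73) + s) = 1/(0*(-73*(1 + 2*(-73))) - 11163) = 1/(0*(-73*(1 - 146)) - 11163) = 1/(0*(-73*(-145)) - 11163) = 1/(0*10585 - 11163) = 1/(0 - 11163) = 1/(-11163) = -1/11163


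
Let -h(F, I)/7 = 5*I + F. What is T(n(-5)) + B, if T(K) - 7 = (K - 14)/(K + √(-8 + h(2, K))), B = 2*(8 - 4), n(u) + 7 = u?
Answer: 1749/127 - 13*√398/127 ≈ 11.730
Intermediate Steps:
h(F, I) = -35*I - 7*F (h(F, I) = -7*(5*I + F) = -7*(F + 5*I) = -35*I - 7*F)
n(u) = -7 + u
B = 8 (B = 2*4 = 8)
T(K) = 7 + (-14 + K)/(K + √(-22 - 35*K)) (T(K) = 7 + (K - 14)/(K + √(-8 + (-35*K - 7*2))) = 7 + (-14 + K)/(K + √(-8 + (-35*K - 14))) = 7 + (-14 + K)/(K + √(-8 + (-14 - 35*K))) = 7 + (-14 + K)/(K + √(-22 - 35*K)))
T(n(-5)) + B = (-14 + 7*√(-22 - 35*(-7 - 5)) + 8*(-7 - 5))/((-7 - 5) + √(-22 - 35*(-7 - 5))) + 8 = (-14 + 7*√(-22 - 35*(-12)) + 8*(-12))/(-12 + √(-22 - 35*(-12))) + 8 = (-14 + 7*√(-22 + 420) - 96)/(-12 + √(-22 + 420)) + 8 = (-14 + 7*√398 - 96)/(-12 + √398) + 8 = (-110 + 7*√398)/(-12 + √398) + 8 = 8 + (-110 + 7*√398)/(-12 + √398)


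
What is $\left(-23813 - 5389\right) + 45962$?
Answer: $16760$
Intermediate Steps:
$\left(-23813 - 5389\right) + 45962 = -29202 + 45962 = 16760$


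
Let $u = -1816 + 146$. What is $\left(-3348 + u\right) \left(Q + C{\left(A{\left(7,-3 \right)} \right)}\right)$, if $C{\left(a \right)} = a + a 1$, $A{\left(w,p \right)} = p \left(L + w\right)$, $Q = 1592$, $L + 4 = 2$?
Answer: $-7838116$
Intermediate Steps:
$L = -2$ ($L = -4 + 2 = -2$)
$u = -1670$
$A{\left(w,p \right)} = p \left(-2 + w\right)$
$C{\left(a \right)} = 2 a$ ($C{\left(a \right)} = a + a = 2 a$)
$\left(-3348 + u\right) \left(Q + C{\left(A{\left(7,-3 \right)} \right)}\right) = \left(-3348 - 1670\right) \left(1592 + 2 \left(- 3 \left(-2 + 7\right)\right)\right) = - 5018 \left(1592 + 2 \left(\left(-3\right) 5\right)\right) = - 5018 \left(1592 + 2 \left(-15\right)\right) = - 5018 \left(1592 - 30\right) = \left(-5018\right) 1562 = -7838116$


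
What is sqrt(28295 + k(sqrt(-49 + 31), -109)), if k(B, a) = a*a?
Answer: 36*sqrt(31) ≈ 200.44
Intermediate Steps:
k(B, a) = a**2
sqrt(28295 + k(sqrt(-49 + 31), -109)) = sqrt(28295 + (-109)**2) = sqrt(28295 + 11881) = sqrt(40176) = 36*sqrt(31)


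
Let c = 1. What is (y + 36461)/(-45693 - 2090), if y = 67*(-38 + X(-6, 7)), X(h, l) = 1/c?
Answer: -33982/47783 ≈ -0.71117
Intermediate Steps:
X(h, l) = 1 (X(h, l) = 1/1 = 1)
y = -2479 (y = 67*(-38 + 1) = 67*(-37) = -2479)
(y + 36461)/(-45693 - 2090) = (-2479 + 36461)/(-45693 - 2090) = 33982/(-47783) = 33982*(-1/47783) = -33982/47783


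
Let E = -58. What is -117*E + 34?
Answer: 6820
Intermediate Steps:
-117*E + 34 = -117*(-58) + 34 = 6786 + 34 = 6820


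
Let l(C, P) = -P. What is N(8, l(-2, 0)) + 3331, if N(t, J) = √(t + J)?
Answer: 3331 + 2*√2 ≈ 3333.8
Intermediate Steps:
N(t, J) = √(J + t)
N(8, l(-2, 0)) + 3331 = √(-1*0 + 8) + 3331 = √(0 + 8) + 3331 = √8 + 3331 = 2*√2 + 3331 = 3331 + 2*√2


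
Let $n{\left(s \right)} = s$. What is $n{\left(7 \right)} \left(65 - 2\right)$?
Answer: $441$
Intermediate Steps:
$n{\left(7 \right)} \left(65 - 2\right) = 7 \left(65 - 2\right) = 7 \cdot 63 = 441$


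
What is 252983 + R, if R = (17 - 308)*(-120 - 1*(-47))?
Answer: 274226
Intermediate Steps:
R = 21243 (R = -291*(-120 + 47) = -291*(-73) = 21243)
252983 + R = 252983 + 21243 = 274226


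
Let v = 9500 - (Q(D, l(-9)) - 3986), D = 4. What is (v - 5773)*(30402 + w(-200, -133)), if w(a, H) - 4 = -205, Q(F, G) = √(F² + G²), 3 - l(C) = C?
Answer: 232940313 - 120804*√10 ≈ 2.3256e+8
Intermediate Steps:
l(C) = 3 - C
w(a, H) = -201 (w(a, H) = 4 - 205 = -201)
v = 13486 - 4*√10 (v = 9500 - (√(4² + (3 - 1*(-9))²) - 3986) = 9500 - (√(16 + (3 + 9)²) - 3986) = 9500 - (√(16 + 12²) - 3986) = 9500 - (√(16 + 144) - 3986) = 9500 - (√160 - 3986) = 9500 - (4*√10 - 3986) = 9500 - (-3986 + 4*√10) = 9500 + (3986 - 4*√10) = 13486 - 4*√10 ≈ 13473.)
(v - 5773)*(30402 + w(-200, -133)) = ((13486 - 4*√10) - 5773)*(30402 - 201) = (7713 - 4*√10)*30201 = 232940313 - 120804*√10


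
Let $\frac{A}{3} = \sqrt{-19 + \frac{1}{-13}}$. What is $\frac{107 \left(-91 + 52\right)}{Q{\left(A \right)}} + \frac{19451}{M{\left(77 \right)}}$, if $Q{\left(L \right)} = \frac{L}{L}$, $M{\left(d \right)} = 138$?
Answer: $- \frac{556423}{138} \approx -4032.1$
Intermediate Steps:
$A = \frac{6 i \sqrt{806}}{13}$ ($A = 3 \sqrt{-19 + \frac{1}{-13}} = 3 \sqrt{-19 - \frac{1}{13}} = 3 \sqrt{- \frac{248}{13}} = 3 \frac{2 i \sqrt{806}}{13} = \frac{6 i \sqrt{806}}{13} \approx 13.103 i$)
$Q{\left(L \right)} = 1$
$\frac{107 \left(-91 + 52\right)}{Q{\left(A \right)}} + \frac{19451}{M{\left(77 \right)}} = \frac{107 \left(-91 + 52\right)}{1} + \frac{19451}{138} = 107 \left(-39\right) 1 + 19451 \cdot \frac{1}{138} = \left(-4173\right) 1 + \frac{19451}{138} = -4173 + \frac{19451}{138} = - \frac{556423}{138}$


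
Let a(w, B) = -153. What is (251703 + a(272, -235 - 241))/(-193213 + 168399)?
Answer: -125775/12407 ≈ -10.137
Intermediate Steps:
(251703 + a(272, -235 - 241))/(-193213 + 168399) = (251703 - 153)/(-193213 + 168399) = 251550/(-24814) = 251550*(-1/24814) = -125775/12407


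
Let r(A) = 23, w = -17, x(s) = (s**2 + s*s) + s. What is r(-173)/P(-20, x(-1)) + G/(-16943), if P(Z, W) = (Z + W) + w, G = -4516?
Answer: -227113/609948 ≈ -0.37235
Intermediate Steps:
x(s) = s + 2*s**2 (x(s) = (s**2 + s**2) + s = 2*s**2 + s = s + 2*s**2)
P(Z, W) = -17 + W + Z (P(Z, W) = (Z + W) - 17 = (W + Z) - 17 = -17 + W + Z)
r(-173)/P(-20, x(-1)) + G/(-16943) = 23/(-17 - (1 + 2*(-1)) - 20) - 4516/(-16943) = 23/(-17 - (1 - 2) - 20) - 4516*(-1/16943) = 23/(-17 - 1*(-1) - 20) + 4516/16943 = 23/(-17 + 1 - 20) + 4516/16943 = 23/(-36) + 4516/16943 = 23*(-1/36) + 4516/16943 = -23/36 + 4516/16943 = -227113/609948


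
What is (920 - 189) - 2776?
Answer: -2045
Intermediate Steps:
(920 - 189) - 2776 = 731 - 2776 = -2045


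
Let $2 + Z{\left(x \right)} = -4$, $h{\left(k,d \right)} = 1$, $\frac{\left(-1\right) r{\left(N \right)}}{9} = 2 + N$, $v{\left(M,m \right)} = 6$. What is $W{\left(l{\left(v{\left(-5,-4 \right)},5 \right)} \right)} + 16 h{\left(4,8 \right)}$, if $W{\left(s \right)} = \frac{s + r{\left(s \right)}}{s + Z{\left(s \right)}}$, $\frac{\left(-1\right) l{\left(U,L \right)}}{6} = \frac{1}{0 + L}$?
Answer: $\frac{103}{6} \approx 17.167$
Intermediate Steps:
$r{\left(N \right)} = -18 - 9 N$ ($r{\left(N \right)} = - 9 \left(2 + N\right) = -18 - 9 N$)
$Z{\left(x \right)} = -6$ ($Z{\left(x \right)} = -2 - 4 = -6$)
$l{\left(U,L \right)} = - \frac{6}{L}$ ($l{\left(U,L \right)} = - \frac{6}{0 + L} = - \frac{6}{L}$)
$W{\left(s \right)} = \frac{-18 - 8 s}{-6 + s}$ ($W{\left(s \right)} = \frac{s - \left(18 + 9 s\right)}{s - 6} = \frac{-18 - 8 s}{-6 + s}$)
$W{\left(l{\left(v{\left(-5,-4 \right)},5 \right)} \right)} + 16 h{\left(4,8 \right)} = \frac{2 \left(-9 - 4 \left(- \frac{6}{5}\right)\right)}{-6 - \frac{6}{5}} + 16 \cdot 1 = \frac{2 \left(-9 - 4 \left(\left(-6\right) \frac{1}{5}\right)\right)}{-6 - \frac{6}{5}} + 16 = \frac{2 \left(-9 - - \frac{24}{5}\right)}{-6 - \frac{6}{5}} + 16 = \frac{2 \left(-9 + \frac{24}{5}\right)}{- \frac{36}{5}} + 16 = 2 \left(- \frac{5}{36}\right) \left(- \frac{21}{5}\right) + 16 = \frac{7}{6} + 16 = \frac{103}{6}$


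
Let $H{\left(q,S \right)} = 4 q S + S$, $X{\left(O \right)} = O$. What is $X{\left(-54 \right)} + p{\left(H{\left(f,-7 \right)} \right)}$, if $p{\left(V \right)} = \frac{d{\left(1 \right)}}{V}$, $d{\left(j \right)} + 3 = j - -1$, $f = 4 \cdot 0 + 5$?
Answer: $- \frac{7937}{147} \approx -53.993$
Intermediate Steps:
$f = 5$ ($f = 0 + 5 = 5$)
$d{\left(j \right)} = -2 + j$ ($d{\left(j \right)} = -3 + \left(j - -1\right) = -3 + \left(j + 1\right) = -3 + \left(1 + j\right) = -2 + j$)
$H{\left(q,S \right)} = S + 4 S q$ ($H{\left(q,S \right)} = 4 S q + S = S + 4 S q$)
$p{\left(V \right)} = - \frac{1}{V}$ ($p{\left(V \right)} = \frac{-2 + 1}{V} = - \frac{1}{V}$)
$X{\left(-54 \right)} + p{\left(H{\left(f,-7 \right)} \right)} = -54 - \frac{1}{\left(-7\right) \left(1 + 4 \cdot 5\right)} = -54 - \frac{1}{\left(-7\right) \left(1 + 20\right)} = -54 - \frac{1}{\left(-7\right) 21} = -54 - \frac{1}{-147} = -54 - - \frac{1}{147} = -54 + \frac{1}{147} = - \frac{7937}{147}$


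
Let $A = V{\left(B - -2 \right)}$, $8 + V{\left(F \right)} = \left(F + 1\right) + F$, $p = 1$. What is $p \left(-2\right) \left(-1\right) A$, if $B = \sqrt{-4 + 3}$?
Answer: $-6 + 4 i \approx -6.0 + 4.0 i$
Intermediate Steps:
$B = i$ ($B = \sqrt{-1} = i \approx 1.0 i$)
$V{\left(F \right)} = -7 + 2 F$ ($V{\left(F \right)} = -8 + \left(\left(F + 1\right) + F\right) = -8 + \left(\left(1 + F\right) + F\right) = -8 + \left(1 + 2 F\right) = -7 + 2 F$)
$A = -3 + 2 i$ ($A = -7 + 2 \left(i - -2\right) = -7 + 2 \left(i + 2\right) = -7 + 2 \left(2 + i\right) = -7 + \left(4 + 2 i\right) = -3 + 2 i \approx -3.0 + 2.0 i$)
$p \left(-2\right) \left(-1\right) A = 1 \left(-2\right) \left(-1\right) \left(-3 + 2 i\right) = \left(-2\right) \left(-1\right) \left(-3 + 2 i\right) = 2 \left(-3 + 2 i\right) = -6 + 4 i$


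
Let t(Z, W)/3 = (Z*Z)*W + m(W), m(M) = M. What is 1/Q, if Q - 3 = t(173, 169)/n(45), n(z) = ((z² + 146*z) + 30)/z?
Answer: 115/9105051 ≈ 1.2630e-5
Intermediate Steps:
n(z) = (30 + z² + 146*z)/z
t(Z, W) = 3*W + 3*W*Z² (t(Z, W) = 3*((Z*Z)*W + W) = 3*(Z²*W + W) = 3*(W*Z² + W) = 3*(W + W*Z²) = 3*W + 3*W*Z²)
Q = 9105051/115 (Q = 3 + (3*169*(1 + 173²))/(146 + 45 + 30/45) = 3 + (3*169*(1 + 29929))/(146 + 45 + 30*(1/45)) = 3 + (3*169*29930)/(146 + 45 + ⅔) = 3 + 15174510/(575/3) = 3 + 15174510*(3/575) = 3 + 9104706/115 = 9105051/115 ≈ 79174.)
1/Q = 1/(9105051/115) = 115/9105051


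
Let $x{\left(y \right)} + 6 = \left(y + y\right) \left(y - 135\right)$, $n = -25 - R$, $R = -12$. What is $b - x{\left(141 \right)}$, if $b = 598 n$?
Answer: $-9460$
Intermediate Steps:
$n = -13$ ($n = -25 - -12 = -25 + 12 = -13$)
$x{\left(y \right)} = -6 + 2 y \left(-135 + y\right)$ ($x{\left(y \right)} = -6 + \left(y + y\right) \left(y - 135\right) = -6 + 2 y \left(-135 + y\right)$)
$b = -7774$ ($b = 598 \left(-13\right) = -7774$)
$b - x{\left(141 \right)} = -7774 - \left(-6 - 38070 + 2 \cdot 141^{2}\right) = -7774 - \left(-6 - 38070 + 2 \cdot 19881\right) = -7774 - \left(-6 - 38070 + 39762\right) = -7774 - 1686 = -9460$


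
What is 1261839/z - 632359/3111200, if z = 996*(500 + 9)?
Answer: 300437520727/131438866400 ≈ 2.2858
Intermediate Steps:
z = 506964 (z = 996*509 = 506964)
1261839/z - 632359/3111200 = 1261839/506964 - 632359/3111200 = 1261839*(1/506964) - 632359*1/3111200 = 420613/168988 - 632359/3111200 = 300437520727/131438866400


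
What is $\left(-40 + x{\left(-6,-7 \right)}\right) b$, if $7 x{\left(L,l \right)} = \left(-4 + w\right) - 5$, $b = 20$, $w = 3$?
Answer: $- \frac{5720}{7} \approx -817.14$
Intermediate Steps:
$x{\left(L,l \right)} = - \frac{6}{7}$ ($x{\left(L,l \right)} = \frac{\left(-4 + 3\right) - 5}{7} = \frac{-1 - 5}{7} = \frac{1}{7} \left(-6\right) = - \frac{6}{7}$)
$\left(-40 + x{\left(-6,-7 \right)}\right) b = \left(-40 - \frac{6}{7}\right) 20 = \left(- \frac{286}{7}\right) 20 = - \frac{5720}{7}$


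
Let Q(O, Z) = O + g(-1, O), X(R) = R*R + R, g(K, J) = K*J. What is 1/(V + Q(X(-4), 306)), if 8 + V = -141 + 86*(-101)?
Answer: -1/8835 ≈ -0.00011319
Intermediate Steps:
g(K, J) = J*K
X(R) = R + R² (X(R) = R² + R = R + R²)
Q(O, Z) = 0 (Q(O, Z) = O + O*(-1) = O - O = 0)
V = -8835 (V = -8 + (-141 + 86*(-101)) = -8 + (-141 - 8686) = -8 - 8827 = -8835)
1/(V + Q(X(-4), 306)) = 1/(-8835 + 0) = 1/(-8835) = -1/8835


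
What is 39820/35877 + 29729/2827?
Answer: 1179158473/101424279 ≈ 11.626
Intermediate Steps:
39820/35877 + 29729/2827 = 1179158473/101424279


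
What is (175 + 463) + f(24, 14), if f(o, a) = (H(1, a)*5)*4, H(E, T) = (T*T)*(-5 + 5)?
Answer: 638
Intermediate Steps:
H(E, T) = 0 (H(E, T) = T²*0 = 0)
f(o, a) = 0 (f(o, a) = (0*5)*4 = 0*4 = 0)
(175 + 463) + f(24, 14) = (175 + 463) + 0 = 638 + 0 = 638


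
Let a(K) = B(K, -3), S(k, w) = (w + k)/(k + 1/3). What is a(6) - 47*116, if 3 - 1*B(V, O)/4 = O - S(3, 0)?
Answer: -27122/5 ≈ -5424.4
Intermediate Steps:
S(k, w) = (k + w)/(1/3 + k) (S(k, w) = (k + w)/(k + 1*(1/3)) = (k + w)/(k + 1/3) = (k + w)/(1/3 + k))
B(V, O) = 78/5 - 4*O (B(V, O) = 12 - 4*(O - 3*(3 + 0)/(1 + 3*3)) = 12 - 4*(O - 3*3/(1 + 9)) = 12 - 4*(O - 3*3/10) = 12 - 4*(O - 1*9/10) = 12 - 4*(O - 9/10) = 12 - 4*(-9/10 + O) = 12 + (18/5 - 4*O) = 78/5 - 4*O)
a(K) = 138/5 (a(K) = 78/5 - 4*(-3) = 78/5 + 12 = 138/5)
a(6) - 47*116 = 138/5 - 47*116 = 138/5 - 5452 = -27122/5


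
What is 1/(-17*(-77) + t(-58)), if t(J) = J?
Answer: 1/1251 ≈ 0.00079936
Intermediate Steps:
1/(-17*(-77) + t(-58)) = 1/(-17*(-77) - 58) = 1/(1309 - 58) = 1/1251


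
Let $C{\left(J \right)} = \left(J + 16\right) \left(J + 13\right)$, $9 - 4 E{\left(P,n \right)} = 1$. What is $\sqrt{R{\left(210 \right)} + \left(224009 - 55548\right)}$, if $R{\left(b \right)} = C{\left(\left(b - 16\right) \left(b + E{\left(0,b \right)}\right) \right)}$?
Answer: $3 \sqrt{188097085} \approx 41145.0$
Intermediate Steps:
$E{\left(P,n \right)} = 2$ ($E{\left(P,n \right)} = \frac{9}{4} - \frac{1}{4} = 2$)
$C{\left(J \right)} = \left(13 + J\right) \left(16 + J\right)$ ($C{\left(J \right)} = \left(16 + J\right) \left(13 + J\right) = \left(13 + J\right) \left(16 + J\right)$)
$R{\left(b \right)} = 208 + \left(-16 + b\right)^{2} \left(2 + b\right)^{2} + 29 \left(-16 + b\right) \left(2 + b\right)$ ($R{\left(b \right)} = 208 + \left(\left(b - 16\right) \left(b + 2\right)\right)^{2} + 29 \left(b - 16\right) \left(b + 2\right) = 208 + \left(\left(-16 + b\right) \left(2 + b\right)\right)^{2} + 29 \left(-16 + b\right) \left(2 + b\right) = 208 + \left(-16 + b\right)^{2} \left(2 + b\right)^{2} + 29 \left(-16 + b\right) \left(2 + b\right)$)
$\sqrt{R{\left(210 \right)} + \left(224009 - 55548\right)} = \sqrt{\left(304 + 210^{4} - 28 \cdot 210^{3} + 161 \cdot 210^{2} + 490 \cdot 210\right) + \left(224009 - 55548\right)} = \sqrt{\left(304 + 1944810000 - 259308000 + 161 \cdot 44100 + 102900\right) + 168461} = \sqrt{\left(304 + 1944810000 - 259308000 + 7100100 + 102900\right) + 168461} = \sqrt{1692705304 + 168461} = \sqrt{1692873765} = 3 \sqrt{188097085}$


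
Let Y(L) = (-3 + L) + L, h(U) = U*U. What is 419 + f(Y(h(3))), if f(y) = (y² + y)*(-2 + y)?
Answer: 3539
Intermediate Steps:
h(U) = U²
Y(L) = -3 + 2*L
f(y) = (-2 + y)*(y + y²) (f(y) = (y + y²)*(-2 + y) = (-2 + y)*(y + y²))
419 + f(Y(h(3))) = 419 + (-3 + 2*3²)*(-2 + (-3 + 2*3²)² - (-3 + 2*3²)) = 419 + (-3 + 2*9)*(-2 + (-3 + 2*9)² - (-3 + 2*9)) = 419 + (-3 + 18)*(-2 + (-3 + 18)² - (-3 + 18)) = 419 + 15*(-2 + 15² - 1*15) = 419 + 15*(-2 + 225 - 15) = 419 + 15*208 = 419 + 3120 = 3539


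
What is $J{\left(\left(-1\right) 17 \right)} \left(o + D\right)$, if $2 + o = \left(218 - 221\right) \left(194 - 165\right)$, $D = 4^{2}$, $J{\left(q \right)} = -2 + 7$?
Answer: $-365$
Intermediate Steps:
$J{\left(q \right)} = 5$
$D = 16$
$o = -89$ ($o = -2 + \left(218 - 221\right) \left(194 - 165\right) = -2 - 87 = -89$)
$J{\left(\left(-1\right) 17 \right)} \left(o + D\right) = 5 \left(-89 + 16\right) = 5 \left(-73\right) = -365$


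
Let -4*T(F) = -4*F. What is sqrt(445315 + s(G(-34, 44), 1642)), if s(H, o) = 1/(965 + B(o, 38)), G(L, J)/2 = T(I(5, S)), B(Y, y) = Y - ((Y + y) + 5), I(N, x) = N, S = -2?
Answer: sqrt(378555157382)/922 ≈ 667.32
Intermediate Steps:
T(F) = F (T(F) = -(-1)*F = F)
B(Y, y) = -5 - y (B(Y, y) = Y - (5 + Y + y) = Y + (-5 - Y - y) = -5 - y)
G(L, J) = 10 (G(L, J) = 2*5 = 10)
s(H, o) = 1/922 (s(H, o) = 1/(965 + (-5 - 1*38)) = 1/(965 + (-5 - 38)) = 1/(965 - 43) = 1/922)
sqrt(445315 + s(G(-34, 44), 1642)) = sqrt(445315 + 1/922) = sqrt(410580431/922) = sqrt(378555157382)/922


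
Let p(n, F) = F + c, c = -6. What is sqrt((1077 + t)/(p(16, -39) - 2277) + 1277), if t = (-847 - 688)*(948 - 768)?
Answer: sqrt(92891954)/258 ≈ 37.357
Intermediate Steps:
p(n, F) = -6 + F (p(n, F) = F - 6 = -6 + F)
t = -276300 (t = -1535*180 = -276300)
sqrt((1077 + t)/(p(16, -39) - 2277) + 1277) = sqrt((1077 - 276300)/((-6 - 39) - 2277) + 1277) = sqrt(-275223/(-45 - 2277) + 1277) = sqrt(-275223/(-2322) + 1277) = sqrt(-275223*(-1/2322) + 1277) = sqrt(91741/774 + 1277) = sqrt(1080139/774) = sqrt(92891954)/258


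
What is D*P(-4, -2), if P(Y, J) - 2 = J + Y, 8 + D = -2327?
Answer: 9340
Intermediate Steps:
D = -2335 (D = -8 - 2327 = -2335)
P(Y, J) = 2 + J + Y (P(Y, J) = 2 + (J + Y) = 2 + J + Y)
D*P(-4, -2) = -2335*(2 - 2 - 4) = -2335*(-4) = 9340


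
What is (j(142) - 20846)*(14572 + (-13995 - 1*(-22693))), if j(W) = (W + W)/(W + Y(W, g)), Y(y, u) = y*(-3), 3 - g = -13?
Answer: -485109690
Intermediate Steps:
g = 16 (g = 3 - 1*(-13) = 3 + 13 = 16)
Y(y, u) = -3*y
j(W) = -1 (j(W) = (W + W)/(W - 3*W) = (2*W)/((-2*W)) = (2*W)*(-1/(2*W)) = -1)
(j(142) - 20846)*(14572 + (-13995 - 1*(-22693))) = (-1 - 20846)*(14572 + (-13995 - 1*(-22693))) = -20847*(14572 + (-13995 + 22693)) = -20847*(14572 + 8698) = -20847*23270 = -485109690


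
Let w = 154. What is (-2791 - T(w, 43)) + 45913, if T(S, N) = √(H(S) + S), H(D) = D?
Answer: 43122 - 2*√77 ≈ 43104.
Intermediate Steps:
T(S, N) = √2*√S (T(S, N) = √(S + S) = √(2*S) = √2*√S)
(-2791 - T(w, 43)) + 45913 = (-2791 - √2*√154) + 45913 = (-2791 - 2*√77) + 45913 = 43122 - 2*√77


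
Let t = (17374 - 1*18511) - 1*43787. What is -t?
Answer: 44924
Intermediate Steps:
t = -44924 (t = (17374 - 18511) - 43787 = -1137 - 43787 = -44924)
-t = -1*(-44924) = 44924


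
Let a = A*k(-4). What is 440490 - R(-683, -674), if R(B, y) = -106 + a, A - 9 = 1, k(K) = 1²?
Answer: 440586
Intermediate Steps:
k(K) = 1
A = 10 (A = 9 + 1 = 10)
a = 10 (a = 10*1 = 10)
R(B, y) = -96 (R(B, y) = -106 + 10 = -96)
440490 - R(-683, -674) = 440490 - 1*(-96) = 440490 + 96 = 440586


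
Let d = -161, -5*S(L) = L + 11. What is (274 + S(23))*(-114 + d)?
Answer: -73480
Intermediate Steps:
S(L) = -11/5 - L/5 (S(L) = -(L + 11)/5 = -(11 + L)/5 = -11/5 - L/5)
(274 + S(23))*(-114 + d) = (274 + (-11/5 - ⅕*23))*(-114 - 161) = (274 + (-11/5 - 23/5))*(-275) = (274 - 34/5)*(-275) = (1336/5)*(-275) = -73480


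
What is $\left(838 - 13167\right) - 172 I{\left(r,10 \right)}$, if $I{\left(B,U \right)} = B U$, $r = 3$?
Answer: $-17489$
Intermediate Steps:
$\left(838 - 13167\right) - 172 I{\left(r,10 \right)} = \left(838 - 13167\right) - 172 \cdot 3 \cdot 10 = -12329 - 5160 = -17489$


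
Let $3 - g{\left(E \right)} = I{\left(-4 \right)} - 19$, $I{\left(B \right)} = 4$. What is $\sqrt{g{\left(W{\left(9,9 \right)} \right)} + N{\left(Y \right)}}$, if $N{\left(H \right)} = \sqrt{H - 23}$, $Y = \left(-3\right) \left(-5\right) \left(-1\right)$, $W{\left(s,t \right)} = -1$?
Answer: $\sqrt{18 + i \sqrt{38}} \approx 4.3027 + 0.71634 i$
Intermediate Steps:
$Y = -15$ ($Y = 15 \left(-1\right) = -15$)
$N{\left(H \right)} = \sqrt{-23 + H}$
$g{\left(E \right)} = 18$ ($g{\left(E \right)} = 3 - \left(4 - 19\right) = 3 - -15 = 3 + 15 = 18$)
$\sqrt{g{\left(W{\left(9,9 \right)} \right)} + N{\left(Y \right)}} = \sqrt{18 + \sqrt{-23 - 15}} = \sqrt{18 + \sqrt{-38}} = \sqrt{18 + i \sqrt{38}}$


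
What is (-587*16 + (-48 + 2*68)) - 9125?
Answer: -18429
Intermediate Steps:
(-587*16 + (-48 + 2*68)) - 9125 = (-9392 + (-48 + 136)) - 9125 = (-9392 + 88) - 9125 = -9304 - 9125 = -18429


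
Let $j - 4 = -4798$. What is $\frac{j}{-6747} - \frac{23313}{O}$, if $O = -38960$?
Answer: $\frac{114689017}{87621040} \approx 1.3089$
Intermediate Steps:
$j = -4794$ ($j = 4 - 4798 = -4794$)
$\frac{j}{-6747} - \frac{23313}{O} = - \frac{4794}{-6747} - \frac{23313}{-38960} = \left(-4794\right) \left(- \frac{1}{6747}\right) - - \frac{23313}{38960} = \frac{1598}{2249} + \frac{23313}{38960} = \frac{114689017}{87621040}$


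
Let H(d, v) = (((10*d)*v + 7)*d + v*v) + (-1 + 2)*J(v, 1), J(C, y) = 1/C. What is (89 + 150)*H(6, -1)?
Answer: -76002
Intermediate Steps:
H(d, v) = 1/v + v**2 + d*(7 + 10*d*v) (H(d, v) = (((10*d)*v + 7)*d + v*v) + (-1 + 2)/v = ((10*d*v + 7)*d + v**2) + 1/v = ((7 + 10*d*v)*d + v**2) + 1/v = (d*(7 + 10*d*v) + v**2) + 1/v = (v**2 + d*(7 + 10*d*v)) + 1/v = 1/v + v**2 + d*(7 + 10*d*v))
(89 + 150)*H(6, -1) = (89 + 150)*(1/(-1) + (-1)**2 + 7*6 + 10*(-1)*6**2) = 239*(-1 + 1 + 42 + 10*(-1)*36) = 239*(-1 + 1 + 42 - 360) = 239*(-318) = -76002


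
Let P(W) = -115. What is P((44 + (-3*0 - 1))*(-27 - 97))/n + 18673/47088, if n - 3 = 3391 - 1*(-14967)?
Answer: 337439833/864582768 ≈ 0.39029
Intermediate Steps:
n = 18361 (n = 3 + (3391 - 1*(-14967)) = 3 + (3391 + 14967) = 3 + 18358 = 18361)
P((44 + (-3*0 - 1))*(-27 - 97))/n + 18673/47088 = -115/18361 + 18673/47088 = 337439833/864582768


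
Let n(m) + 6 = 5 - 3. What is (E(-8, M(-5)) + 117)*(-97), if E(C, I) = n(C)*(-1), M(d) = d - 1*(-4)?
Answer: -11737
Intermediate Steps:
n(m) = -4 (n(m) = -6 + (5 - 3) = -6 + 2 = -4)
M(d) = 4 + d (M(d) = d + 4 = 4 + d)
E(C, I) = 4 (E(C, I) = -4*(-1) = 4)
(E(-8, M(-5)) + 117)*(-97) = (4 + 117)*(-97) = 121*(-97) = -11737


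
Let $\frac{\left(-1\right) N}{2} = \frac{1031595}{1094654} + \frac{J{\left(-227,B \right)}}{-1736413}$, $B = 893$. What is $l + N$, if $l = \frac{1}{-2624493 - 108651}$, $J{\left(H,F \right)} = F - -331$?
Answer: $- \frac{4892151362791067467}{2597541022976782344} \approx -1.8834$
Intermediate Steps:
$J{\left(H,F \right)} = 331 + F$ ($J{\left(H,F \right)} = F + 331 = 331 + F$)
$l = - \frac{1}{2733144}$ ($l = \frac{1}{-2624493 - 108651} = \frac{1}{-2733144} = - \frac{1}{2733144} \approx -3.6588 \cdot 10^{-7}$)
$N = - \frac{1789935112239}{950385718051}$ ($N = - 2 \left(\frac{1031595}{1094654} + \frac{331 + 893}{-1736413}\right) = - 2 \left(1031595 \cdot \frac{1}{1094654} + 1224 \left(- \frac{1}{1736413}\right)\right) = - 2 \left(\frac{1031595}{1094654} - \frac{1224}{1736413}\right) = \left(-2\right) \frac{1789935112239}{1900771436102} = - \frac{1789935112239}{950385718051} \approx -1.8834$)
$l + N = - \frac{1}{2733144} - \frac{1789935112239}{950385718051} = - \frac{4892151362791067467}{2597541022976782344}$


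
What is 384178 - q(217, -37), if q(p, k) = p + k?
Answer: 383998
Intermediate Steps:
q(p, k) = k + p
384178 - q(217, -37) = 384178 - (-37 + 217) = 384178 - 1*180 = 384178 - 180 = 383998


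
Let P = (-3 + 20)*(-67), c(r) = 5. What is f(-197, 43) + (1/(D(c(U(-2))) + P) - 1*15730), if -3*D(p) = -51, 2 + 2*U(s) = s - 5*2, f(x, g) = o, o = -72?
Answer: -17729845/1122 ≈ -15802.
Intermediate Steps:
f(x, g) = -72
U(s) = -6 + s/2 (U(s) = -1 + (s - 5*2)/2 = -1 + (s - 10)/2 = -1 + (-10 + s)/2 = -1 + (-5 + s/2) = -6 + s/2)
D(p) = 17 (D(p) = -1/3*(-51) = 17)
P = -1139 (P = 17*(-67) = -1139)
f(-197, 43) + (1/(D(c(U(-2))) + P) - 1*15730) = -72 + (1/(17 - 1139) - 1*15730) = -72 + (1/(-1122) - 15730) = -72 + (-1/1122 - 15730) = -72 - 17649061/1122 = -17729845/1122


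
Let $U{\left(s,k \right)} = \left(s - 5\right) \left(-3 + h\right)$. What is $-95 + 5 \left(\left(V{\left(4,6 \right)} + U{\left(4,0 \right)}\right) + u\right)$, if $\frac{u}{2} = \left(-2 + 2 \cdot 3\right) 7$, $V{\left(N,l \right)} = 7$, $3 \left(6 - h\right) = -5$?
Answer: $\frac{590}{3} \approx 196.67$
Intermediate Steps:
$h = \frac{23}{3}$ ($h = 6 - - \frac{5}{3} = 6 + \frac{5}{3} = \frac{23}{3} \approx 7.6667$)
$U{\left(s,k \right)} = - \frac{70}{3} + \frac{14 s}{3}$ ($U{\left(s,k \right)} = \left(s - 5\right) \left(-3 + \frac{23}{3}\right) = \left(-5 + s\right) \frac{14}{3} = - \frac{70}{3} + \frac{14 s}{3}$)
$u = 56$ ($u = 2 \left(-2 + 2 \cdot 3\right) 7 = 2 \left(-2 + 6\right) 7 = 2 \cdot 4 \cdot 7 = 2 \cdot 28 = 56$)
$-95 + 5 \left(\left(V{\left(4,6 \right)} + U{\left(4,0 \right)}\right) + u\right) = -95 + 5 \left(\left(7 + \left(- \frac{70}{3} + \frac{14}{3} \cdot 4\right)\right) + 56\right) = -95 + 5 \left(\left(7 + \left(- \frac{70}{3} + \frac{56}{3}\right)\right) + 56\right) = -95 + 5 \left(\left(7 - \frac{14}{3}\right) + 56\right) = -95 + 5 \left(\frac{7}{3} + 56\right) = -95 + 5 \cdot \frac{175}{3} = -95 + \frac{875}{3} = \frac{590}{3}$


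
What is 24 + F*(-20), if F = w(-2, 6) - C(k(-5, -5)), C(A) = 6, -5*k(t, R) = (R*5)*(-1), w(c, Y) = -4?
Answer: 224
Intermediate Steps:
k(t, R) = R (k(t, R) = -R*5*(-1)/5 = -5*R*(-1)/5 = -(-1)*R = R)
F = -10 (F = -4 - 1*6 = -4 - 6 = -10)
24 + F*(-20) = 24 - 10*(-20) = 24 + 200 = 224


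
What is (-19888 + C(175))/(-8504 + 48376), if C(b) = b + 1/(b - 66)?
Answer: -537179/1086512 ≈ -0.49441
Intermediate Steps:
C(b) = b + 1/(-66 + b)
(-19888 + C(175))/(-8504 + 48376) = (-19888 + (1 + 175² - 66*175)/(-66 + 175))/(-8504 + 48376) = (-19888 + (1 + 30625 - 11550)/109)/39872 = (-19888 + (1/109)*19076)*(1/39872) = (-19888 + 19076/109)*(1/39872) = -2148716/109*1/39872 = -537179/1086512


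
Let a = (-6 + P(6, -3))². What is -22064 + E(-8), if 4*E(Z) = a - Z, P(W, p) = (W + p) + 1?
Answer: -22061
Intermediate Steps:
P(W, p) = 1 + W + p
a = 4 (a = (-6 + (1 + 6 - 3))² = (-6 + 4)² = (-2)² = 4)
E(Z) = 1 - Z/4 (E(Z) = (4 - Z)/4 = 1 - Z/4)
-22064 + E(-8) = -22064 + (1 - ¼*(-8)) = -22064 + (1 + 2) = -22064 + 3 = -22061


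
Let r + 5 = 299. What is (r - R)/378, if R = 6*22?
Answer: 3/7 ≈ 0.42857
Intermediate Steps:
r = 294 (r = -5 + 299 = 294)
R = 132
(r - R)/378 = (294 - 1*132)/378 = (294 - 132)*(1/378) = 162*(1/378) = 3/7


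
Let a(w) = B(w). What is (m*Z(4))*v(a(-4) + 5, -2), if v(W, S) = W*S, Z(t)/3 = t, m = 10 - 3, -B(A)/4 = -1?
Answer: -1512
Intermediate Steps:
B(A) = 4 (B(A) = -4*(-1) = 4)
a(w) = 4
m = 7
Z(t) = 3*t
v(W, S) = S*W
(m*Z(4))*v(a(-4) + 5, -2) = (7*(3*4))*(-2*(4 + 5)) = (7*12)*(-2*9) = 84*(-18) = -1512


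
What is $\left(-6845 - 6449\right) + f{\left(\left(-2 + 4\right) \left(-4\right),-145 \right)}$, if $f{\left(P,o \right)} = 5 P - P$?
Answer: $-13326$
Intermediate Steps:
$f{\left(P,o \right)} = 4 P$
$\left(-6845 - 6449\right) + f{\left(\left(-2 + 4\right) \left(-4\right),-145 \right)} = \left(-6845 - 6449\right) + 4 \left(-2 + 4\right) \left(-4\right) = -13294 + 4 \cdot 2 \left(-4\right) = -13294 + 4 \left(-8\right) = -13294 - 32 = -13326$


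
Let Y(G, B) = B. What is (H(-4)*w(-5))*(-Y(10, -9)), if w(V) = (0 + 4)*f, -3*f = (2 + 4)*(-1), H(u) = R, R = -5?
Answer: -360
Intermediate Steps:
H(u) = -5
f = 2 (f = -(2 + 4)*(-1)/3 = -2*(-1) = -1/3*(-6) = 2)
w(V) = 8 (w(V) = (0 + 4)*2 = 4*2 = 8)
(H(-4)*w(-5))*(-Y(10, -9)) = (-5*8)*(-1*(-9)) = -40*9 = -360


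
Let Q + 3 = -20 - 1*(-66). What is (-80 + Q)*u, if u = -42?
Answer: 1554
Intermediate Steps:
Q = 43 (Q = -3 + (-20 - 1*(-66)) = -3 + (-20 + 66) = -3 + 46 = 43)
(-80 + Q)*u = (-80 + 43)*(-42) = -37*(-42) = 1554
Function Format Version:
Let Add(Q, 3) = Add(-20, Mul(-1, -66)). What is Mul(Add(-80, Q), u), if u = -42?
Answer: 1554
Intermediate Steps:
Q = 43 (Q = Add(-3, Add(-20, Mul(-1, -66))) = Add(-3, Add(-20, 66)) = Add(-3, 46) = 43)
Mul(Add(-80, Q), u) = Mul(Add(-80, 43), -42) = Mul(-37, -42) = 1554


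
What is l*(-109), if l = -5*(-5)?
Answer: -2725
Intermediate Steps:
l = 25
l*(-109) = 25*(-109) = -2725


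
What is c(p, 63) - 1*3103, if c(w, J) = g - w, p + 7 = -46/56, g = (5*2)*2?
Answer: -86105/28 ≈ -3075.2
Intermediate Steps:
g = 20 (g = 10*2 = 20)
p = -219/28 (p = -7 - 46/56 = -7 - 46*1/56 = -7 - 23/28 = -219/28 ≈ -7.8214)
c(w, J) = 20 - w
c(p, 63) - 1*3103 = (20 - 1*(-219/28)) - 1*3103 = (20 + 219/28) - 3103 = 779/28 - 3103 = -86105/28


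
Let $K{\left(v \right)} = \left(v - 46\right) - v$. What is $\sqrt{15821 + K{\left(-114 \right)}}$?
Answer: $5 \sqrt{631} \approx 125.6$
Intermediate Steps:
$K{\left(v \right)} = -46$ ($K{\left(v \right)} = \left(v - 46\right) - v = \left(-46 + v\right) - v = -46$)
$\sqrt{15821 + K{\left(-114 \right)}} = \sqrt{15821 - 46} = \sqrt{15775} = 5 \sqrt{631}$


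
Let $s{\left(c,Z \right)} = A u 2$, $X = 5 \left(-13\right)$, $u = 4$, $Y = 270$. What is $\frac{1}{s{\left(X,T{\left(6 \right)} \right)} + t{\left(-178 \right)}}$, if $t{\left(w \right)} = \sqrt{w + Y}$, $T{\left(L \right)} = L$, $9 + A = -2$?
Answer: $- \frac{22}{1913} - \frac{\sqrt{23}}{3826} \approx -0.012754$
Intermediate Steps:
$A = -11$ ($A = -9 - 2 = -11$)
$X = -65$
$s{\left(c,Z \right)} = -88$ ($s{\left(c,Z \right)} = \left(-11\right) 4 \cdot 2 = \left(-44\right) 2 = -88$)
$t{\left(w \right)} = \sqrt{270 + w}$ ($t{\left(w \right)} = \sqrt{w + 270} = \sqrt{270 + w}$)
$\frac{1}{s{\left(X,T{\left(6 \right)} \right)} + t{\left(-178 \right)}} = \frac{1}{-88 + \sqrt{270 - 178}} = \frac{1}{-88 + \sqrt{92}} = \frac{1}{-88 + 2 \sqrt{23}}$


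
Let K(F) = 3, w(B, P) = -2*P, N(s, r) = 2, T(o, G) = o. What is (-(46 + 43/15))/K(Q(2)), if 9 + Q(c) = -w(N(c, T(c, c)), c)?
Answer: -733/45 ≈ -16.289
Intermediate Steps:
Q(c) = -9 + 2*c (Q(c) = -9 - (-2)*c = -9 + 2*c)
(-(46 + 43/15))/K(Q(2)) = -(46 + 43/15)/3 = -(46 + 43*(1/15))*(⅓) = -(46 + 43/15)*(⅓) = -1*733/15*(⅓) = -733/15*⅓ = -733/45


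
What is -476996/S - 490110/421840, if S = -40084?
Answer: 4539260585/422725864 ≈ 10.738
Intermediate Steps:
-476996/S - 490110/421840 = -476996/(-40084) - 490110/421840 = -476996*(-1/40084) - 490110*1/421840 = 119249/10021 - 49011/42184 = 4539260585/422725864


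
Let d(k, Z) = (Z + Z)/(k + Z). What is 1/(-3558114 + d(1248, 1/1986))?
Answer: -2478529/8818888734304 ≈ -2.8105e-7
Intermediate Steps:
d(k, Z) = 2*Z/(Z + k) (d(k, Z) = (2*Z)/(Z + k) = 2*Z/(Z + k))
1/(-3558114 + d(1248, 1/1986)) = 1/(-3558114 + 2/(1986*(1/1986 + 1248))) = 1/(-3558114 + 2*(1/1986)/(1/1986 + 1248)) = 1/(-3558114 + 2*(1/1986)/(2478529/1986)) = 1/(-3558114 + 2*(1/1986)*(1986/2478529)) = 1/(-3558114 + 2/2478529) = 1/(-8818888734304/2478529) = -2478529/8818888734304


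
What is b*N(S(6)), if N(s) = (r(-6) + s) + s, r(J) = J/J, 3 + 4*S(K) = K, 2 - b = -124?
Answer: 315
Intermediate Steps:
b = 126 (b = 2 - 1*(-124) = 2 + 124 = 126)
S(K) = -3/4 + K/4
r(J) = 1
N(s) = 1 + 2*s (N(s) = (1 + s) + s = 1 + 2*s)
b*N(S(6)) = 126*(1 + 2*(-3/4 + (1/4)*6)) = 126*(1 + 2*(-3/4 + 3/2)) = 126*(1 + 2*(3/4)) = 126*(1 + 3/2) = 126*(5/2) = 315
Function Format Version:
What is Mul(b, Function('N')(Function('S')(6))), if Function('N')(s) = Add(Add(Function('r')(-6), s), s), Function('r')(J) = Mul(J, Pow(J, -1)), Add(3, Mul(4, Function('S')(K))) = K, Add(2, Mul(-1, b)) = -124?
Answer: 315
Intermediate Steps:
b = 126 (b = Add(2, Mul(-1, -124)) = Add(2, 124) = 126)
Function('S')(K) = Add(Rational(-3, 4), Mul(Rational(1, 4), K))
Function('r')(J) = 1
Function('N')(s) = Add(1, Mul(2, s)) (Function('N')(s) = Add(Add(1, s), s) = Add(1, Mul(2, s)))
Mul(b, Function('N')(Function('S')(6))) = Mul(126, Add(1, Mul(2, Add(Rational(-3, 4), Mul(Rational(1, 4), 6))))) = Mul(126, Add(1, Mul(2, Add(Rational(-3, 4), Rational(3, 2))))) = Mul(126, Add(1, Mul(2, Rational(3, 4)))) = Mul(126, Add(1, Rational(3, 2))) = Mul(126, Rational(5, 2)) = 315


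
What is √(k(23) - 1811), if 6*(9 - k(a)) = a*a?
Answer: I*√68046/6 ≈ 43.476*I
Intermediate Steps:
k(a) = 9 - a²/6 (k(a) = 9 - a*a/6 = 9 - a²/6)
√(k(23) - 1811) = √((9 - ⅙*23²) - 1811) = √((9 - ⅙*529) - 1811) = √((9 - 529/6) - 1811) = √(-475/6 - 1811) = √(-11341/6) = I*√68046/6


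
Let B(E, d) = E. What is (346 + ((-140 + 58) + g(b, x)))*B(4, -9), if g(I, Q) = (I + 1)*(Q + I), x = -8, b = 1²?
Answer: 1000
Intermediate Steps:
b = 1
g(I, Q) = (1 + I)*(I + Q)
(346 + ((-140 + 58) + g(b, x)))*B(4, -9) = (346 + ((-140 + 58) + (1 - 8 + 1² + 1*(-8))))*4 = (346 + (-82 + (1 - 8 + 1 - 8)))*4 = (346 + (-82 - 14))*4 = (346 - 96)*4 = 250*4 = 1000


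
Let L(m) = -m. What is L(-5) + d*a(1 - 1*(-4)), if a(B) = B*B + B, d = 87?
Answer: 2615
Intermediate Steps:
a(B) = B + B**2 (a(B) = B**2 + B = B + B**2)
L(-5) + d*a(1 - 1*(-4)) = -1*(-5) + 87*((1 - 1*(-4))*(1 + (1 - 1*(-4)))) = 5 + 87*((1 + 4)*(1 + (1 + 4))) = 5 + 87*(5*(1 + 5)) = 5 + 87*(5*6) = 5 + 87*30 = 5 + 2610 = 2615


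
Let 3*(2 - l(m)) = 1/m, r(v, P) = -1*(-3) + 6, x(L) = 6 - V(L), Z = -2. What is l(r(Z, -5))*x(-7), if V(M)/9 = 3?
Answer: -371/9 ≈ -41.222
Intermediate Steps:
V(M) = 27 (V(M) = 9*3 = 27)
x(L) = -21 (x(L) = 6 - 1*27 = 6 - 27 = -21)
r(v, P) = 9 (r(v, P) = 3 + 6 = 9)
l(m) = 2 - 1/(3*m)
l(r(Z, -5))*x(-7) = (2 - ⅓/9)*(-21) = (2 - ⅓*⅑)*(-21) = (2 - 1/27)*(-21) = (53/27)*(-21) = -371/9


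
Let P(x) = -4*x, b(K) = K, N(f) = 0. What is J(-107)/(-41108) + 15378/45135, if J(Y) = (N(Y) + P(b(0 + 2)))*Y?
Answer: 49460272/154617465 ≈ 0.31989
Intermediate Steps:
J(Y) = -8*Y (J(Y) = (0 - 4*(0 + 2))*Y = (0 - 4*2)*Y = (0 - 8)*Y = -8*Y)
J(-107)/(-41108) + 15378/45135 = -8*(-107)/(-41108) + 15378/45135 = 856*(-1/41108) + 15378*(1/45135) = -214/10277 + 5126/15045 = 49460272/154617465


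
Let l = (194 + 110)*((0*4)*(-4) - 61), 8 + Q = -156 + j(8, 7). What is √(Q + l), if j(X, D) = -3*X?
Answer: 2*I*√4683 ≈ 136.86*I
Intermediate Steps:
Q = -188 (Q = -8 + (-156 - 3*8) = -8 + (-156 - 24) = -8 - 180 = -188)
l = -18544 (l = 304*(0*(-4) - 61) = 304*(0 - 61) = 304*(-61) = -18544)
√(Q + l) = √(-188 - 18544) = √(-18732) = 2*I*√4683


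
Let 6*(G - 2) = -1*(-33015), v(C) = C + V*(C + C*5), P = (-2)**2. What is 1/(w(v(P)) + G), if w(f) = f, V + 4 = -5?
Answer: 2/10585 ≈ 0.00018895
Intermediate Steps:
V = -9 (V = -4 - 5 = -9)
P = 4
v(C) = -53*C (v(C) = C - 9*(C + C*5) = C - 9*(C + 5*C) = C - 54*C = -53*C)
G = 11009/2 (G = 2 + (-1*(-33015))/6 = 2 + (1/6)*33015 = 2 + 11005/2 = 11009/2 ≈ 5504.5)
1/(w(v(P)) + G) = 1/(-53*4 + 11009/2) = 1/(-212 + 11009/2) = 1/(10585/2) = 2/10585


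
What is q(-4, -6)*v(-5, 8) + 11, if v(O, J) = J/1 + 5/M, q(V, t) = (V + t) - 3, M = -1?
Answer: -28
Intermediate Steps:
q(V, t) = -3 + V + t
v(O, J) = -5 + J (v(O, J) = J/1 + 5/(-1) = J*1 + 5*(-1) = J - 5 = -5 + J)
q(-4, -6)*v(-5, 8) + 11 = (-3 - 4 - 6)*(-5 + 8) + 11 = -13*3 + 11 = -39 + 11 = -28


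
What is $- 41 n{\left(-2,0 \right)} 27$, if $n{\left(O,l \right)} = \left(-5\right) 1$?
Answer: $5535$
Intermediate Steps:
$n{\left(O,l \right)} = -5$
$- 41 n{\left(-2,0 \right)} 27 = \left(-41\right) \left(-5\right) 27 = 205 \cdot 27 = 5535$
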